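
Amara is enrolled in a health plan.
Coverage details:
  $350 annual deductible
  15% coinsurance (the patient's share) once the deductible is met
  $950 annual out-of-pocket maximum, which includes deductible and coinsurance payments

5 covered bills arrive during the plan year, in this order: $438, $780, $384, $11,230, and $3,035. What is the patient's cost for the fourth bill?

$412.20

Claim 1 ($438): $350 finishes the deductible; $88 goes to coinsurance; patient's 15% is $13.20. Patient owes $363.20 (running OOP $363.20).
Claim 2 ($780): deductible met; 15% of $780 = $117. Cost to patient: $117. OOP to date $480.20.
Claim 3 ($384): deductible already satisfied, so patient's share is 15% × $384 = $57.60. Cost to patient: $57.60. OOP to date $537.80.
Claim 4 ($11,230): 15% coinsurance on $11,230 = $1,684.50. OOP would hit $2,222.30 > $950, so the cap limits the patient to $950 − $537.80 = $412.20.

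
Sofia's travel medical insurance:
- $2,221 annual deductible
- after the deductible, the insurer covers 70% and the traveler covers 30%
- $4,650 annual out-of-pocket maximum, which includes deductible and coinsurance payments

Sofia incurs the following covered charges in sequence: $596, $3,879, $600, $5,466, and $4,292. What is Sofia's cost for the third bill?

Bill 1, $596: fully absorbed by the deductible. Traveler owes $596 (running OOP $596).
Bill 2, $3,879: deductible takes $1,625, $2,254 remains; coinsurance $2,254 × 30% = $676.20. Traveler owes $2,301.20 (running OOP $2,897.20).
Bill 3, $600: deductible already satisfied, so traveler's share is 30% × $600 = $180. Cost to traveler: $180. OOP to date $3,077.20.

$180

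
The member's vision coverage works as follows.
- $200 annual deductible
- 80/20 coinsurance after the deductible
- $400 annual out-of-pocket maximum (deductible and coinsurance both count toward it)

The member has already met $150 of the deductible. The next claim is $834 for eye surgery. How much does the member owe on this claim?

Remaining deductible: $200 − $150 = $50.
The remaining $784 (= $834 − $50) moves to coinsurance.
Member's 20% share of $784 is $156.80.
Member responsibility before any cap: $50 + $156.80 = $206.80.
Cumulative spending $150 + $206.80 = $356.80 stays under the $400 maximum.

$206.80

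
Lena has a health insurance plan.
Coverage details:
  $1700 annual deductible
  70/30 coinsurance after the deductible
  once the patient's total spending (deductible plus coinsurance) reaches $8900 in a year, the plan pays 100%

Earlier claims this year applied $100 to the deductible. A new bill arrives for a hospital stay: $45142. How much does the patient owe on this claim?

Deductible still to meet: $1700 − $100 = $1600.
That leaves $45142 − $1600 = $43542 for coinsurance.
30% of $43542 = $13062.60 falls to the patient.
So the patient owes $1600 + $13062.60 = $14662.60 before any cap.
Adding $14662.60 to the $100 already spent would give $14762.60, which exceeds the $8900 cap; the patient pays just $8900 − $100 = $8800.

$8800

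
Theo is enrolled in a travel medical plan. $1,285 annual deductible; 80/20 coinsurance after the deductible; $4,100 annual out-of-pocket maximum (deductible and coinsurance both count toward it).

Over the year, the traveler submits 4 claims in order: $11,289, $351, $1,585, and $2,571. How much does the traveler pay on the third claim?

$317

Claim 1 — $11,289: $1,285 finishes the deductible; $10,004 goes to coinsurance; traveler's 20% is $2,000.80. Cost to traveler: $3,285.80. OOP to date $3,285.80.
Claim 2 — $351: deductible met; 20% of $351 = $70.20. Traveler pays $70.20; OOP now $3,356.
Claim 3 — $1,585: 20% coinsurance on $1,585 = $317. Traveler pays $317; OOP now $3,673.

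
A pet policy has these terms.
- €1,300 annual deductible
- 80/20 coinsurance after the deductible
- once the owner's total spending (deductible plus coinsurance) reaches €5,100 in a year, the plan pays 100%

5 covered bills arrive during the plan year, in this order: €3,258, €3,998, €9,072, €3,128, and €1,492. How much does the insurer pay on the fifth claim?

Bill 1, €3,258: €1,300 to deductible, leaving €1,958; 20% of €1,958 = €391.60. Owner owes €1,691.60 (running OOP €1,691.60). Insurer: €3,258 − €1,691.60 = €1,566.40.
Bill 2, €3,998: deductible met; 20% of €3,998 = €799.60. Cost to owner: €799.60. OOP to date €2,491.20. Plan pays €3,998 − €799.60 = €3,198.40.
Bill 3, €9,072: deductible already satisfied, so owner's share is 20% × €9,072 = €1,814.40. Owner owes €1,814.40 (running OOP €4,305.60). Insurer: €9,072 − €1,814.40 = €7,257.60.
Bill 4, €3,128: deductible already satisfied, so owner's share is 20% × €3,128 = €625.60. Owner pays €625.60; OOP now €4,931.20. Plan pays €3,128 − €625.60 = €2,502.40.
Bill 5, €1,492: deductible met; 20% of €1,492 = €298.40. OOP would hit €5,229.60 > €5,100, so the cap limits the owner to €5,100 − €4,931.20 = €168.80. Insurer: €1,492 − €168.80 = €1,323.20.

€1,323.20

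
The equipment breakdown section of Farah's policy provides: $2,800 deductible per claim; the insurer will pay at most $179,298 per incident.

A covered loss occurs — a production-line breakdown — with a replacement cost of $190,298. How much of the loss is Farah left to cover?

Less the $2,800 deductible: $190,298 − $2,800 = $187,498.
The $179,298 per-incident cap binds; insurer pays $179,298.
Out of pocket: $190,298 − $179,298 = $11,000.

$11,000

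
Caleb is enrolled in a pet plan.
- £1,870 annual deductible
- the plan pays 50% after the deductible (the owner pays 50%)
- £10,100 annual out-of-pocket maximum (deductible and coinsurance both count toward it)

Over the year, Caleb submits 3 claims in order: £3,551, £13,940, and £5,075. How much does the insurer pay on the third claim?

£4,655.50

Claim 1 (£3,551): £1,870 finishes the deductible; £1,681 goes to coinsurance; 50% of £1,681 = £840.50. Owner owes £2,710.50 (running OOP £2,710.50). Plan pays £3,551 − £2,710.50 = £840.50.
Claim 2 (£13,940): 50% coinsurance on £13,940 = £6,970. Owner owes £6,970 (running OOP £9,680.50). Insurer: £13,940 − £6,970 = £6,970.
Claim 3 (£5,075): deductible already satisfied, so owner's share is 50% × £5,075 = £2,537.50. Adding that to £9,680.50 gives £12,218, past the £10,100 cap; owner pays only £10,100 − £9,680.50 = £419.50. Plan pays £5,075 − £419.50 = £4,655.50.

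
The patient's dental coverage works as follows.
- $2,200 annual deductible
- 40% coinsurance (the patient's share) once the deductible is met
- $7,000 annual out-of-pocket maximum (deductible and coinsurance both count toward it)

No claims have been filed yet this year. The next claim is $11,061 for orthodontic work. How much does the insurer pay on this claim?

$5,316.60

The full $2,200 deductible is still open; $2,200 of this bill applies to it.
After the $2,200 deductible portion, $11,061 − $2,200 = $8,861 is subject to coinsurance.
Patient's 40% share of $8,861 is $3,544.40.
Patient responsibility before any cap: $2,200 + $3,544.40 = $5,744.40.
Year-to-date out-of-pocket becomes $0 + $5,744.40 = $5,744.40, still under the $7,000 maximum, so no cap applies.
The plan picks up $11,061 − $5,744.40 = $5,316.60.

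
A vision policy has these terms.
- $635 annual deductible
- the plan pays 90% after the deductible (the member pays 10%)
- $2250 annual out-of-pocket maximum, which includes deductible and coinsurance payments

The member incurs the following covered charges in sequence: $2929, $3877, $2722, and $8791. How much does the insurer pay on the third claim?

$2449.80

Bill 1, $2929: deductible takes $635, $2294 remains; coinsurance $2294 × 10% = $229.40. Member pays $864.40; OOP now $864.40. Plan pays $2929 − $864.40 = $2064.60.
Bill 2, $3877: 10% coinsurance on $3877 = $387.70. Cost to member: $387.70. OOP to date $1252.10. Plan pays $3877 − $387.70 = $3489.30.
Bill 3, $2722: deductible already satisfied, so member's share is 10% × $2722 = $272.20. Member pays $272.20; OOP now $1524.30. Insurer: $2722 − $272.20 = $2449.80.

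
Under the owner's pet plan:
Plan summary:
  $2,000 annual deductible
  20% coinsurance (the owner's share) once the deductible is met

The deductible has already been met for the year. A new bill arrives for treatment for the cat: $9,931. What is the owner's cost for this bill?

With the deductible met, the entire $9,931 is subject to coinsurance.
Owner's 20% share of $9,931 is $1,986.20.

$1,986.20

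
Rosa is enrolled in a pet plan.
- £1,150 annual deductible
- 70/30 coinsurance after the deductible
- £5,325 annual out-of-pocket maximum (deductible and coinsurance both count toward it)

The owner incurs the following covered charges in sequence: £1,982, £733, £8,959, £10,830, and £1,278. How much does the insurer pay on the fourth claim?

Claim 1 — £1,982: £1,150 to deductible, leaving £832; owner's 30% is £249.60. Cost to owner: £1,399.60. OOP to date £1,399.60. Insurer: £1,982 − £1,399.60 = £582.40.
Claim 2 — £733: deductible already satisfied, so owner's share is 30% × £733 = £219.90. Owner pays £219.90; OOP now £1,619.50. Insurer: £733 − £219.90 = £513.10.
Claim 3 — £8,959: deductible already satisfied, so owner's share is 30% × £8,959 = £2,687.70. Owner pays £2,687.70; OOP now £4,307.20. Insurer: £8,959 − £2,687.70 = £6,271.30.
Claim 4 — £10,830: 30% coinsurance on £10,830 = £3,249. That would push OOP to £7,556.20, over the £5,325 cap, so owner pays £5,325 − £4,307.20 = £1,017.80. Plan pays £10,830 − £1,017.80 = £9,812.20.

£9,812.20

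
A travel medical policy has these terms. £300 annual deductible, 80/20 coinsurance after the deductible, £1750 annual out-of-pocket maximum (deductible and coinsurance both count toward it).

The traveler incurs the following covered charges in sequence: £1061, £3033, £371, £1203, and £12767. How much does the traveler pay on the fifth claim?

Claim 1 — £1061: £300 to deductible, leaving £761; traveler's 20% is £152.20. Traveler owes £452.20 (running OOP £452.20).
Claim 2 — £3033: 20% coinsurance on £3033 = £606.60. Cost to traveler: £606.60. OOP to date £1058.80.
Claim 3 — £371: deductible already satisfied, so traveler's share is 20% × £371 = £74.20. Traveler pays £74.20; OOP now £1133.
Claim 4 — £1203: deductible already satisfied, so traveler's share is 20% × £1203 = £240.60. Traveler owes £240.60 (running OOP £1373.60).
Claim 5 — £12767: deductible met; 20% of £12767 = £2553.40. OOP would hit £3927 > £1750, so the cap limits the traveler to £1750 − £1373.60 = £376.40.

£376.40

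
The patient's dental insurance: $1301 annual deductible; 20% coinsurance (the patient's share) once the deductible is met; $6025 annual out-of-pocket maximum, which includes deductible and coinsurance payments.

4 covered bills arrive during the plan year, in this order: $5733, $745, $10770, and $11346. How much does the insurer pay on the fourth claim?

Claim 1 ($5733): $1301 to deductible, leaving $4432; patient's 20% is $886.40. Cost to patient: $2187.40. OOP to date $2187.40. Plan pays $5733 − $2187.40 = $3545.60.
Claim 2 ($745): 20% coinsurance on $745 = $149. Patient pays $149; OOP now $2336.40. Insurer: $745 − $149 = $596.
Claim 3 ($10770): 20% coinsurance on $10770 = $2154. Patient owes $2154 (running OOP $4490.40). Insurer: $10770 − $2154 = $8616.
Claim 4 ($11346): 20% coinsurance on $11346 = $2269.20. That would push OOP to $6759.60, over the $6025 cap, so patient pays $6025 − $4490.40 = $1534.60. Insurer: $11346 − $1534.60 = $9811.40.

$9811.40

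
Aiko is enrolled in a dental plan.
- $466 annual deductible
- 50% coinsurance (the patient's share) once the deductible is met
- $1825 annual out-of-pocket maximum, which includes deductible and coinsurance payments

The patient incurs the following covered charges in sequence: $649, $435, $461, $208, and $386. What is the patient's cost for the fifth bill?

$193

Bill 1, $649: $466 finishes the deductible; $183 goes to coinsurance; coinsurance $183 × 50% = $91.50. Cost to patient: $557.50. OOP to date $557.50.
Bill 2, $435: deductible met; 50% of $435 = $217.50. Cost to patient: $217.50. OOP to date $775.
Bill 3, $461: 50% coinsurance on $461 = $230.50. Patient owes $230.50 (running OOP $1005.50).
Bill 4, $208: deductible already satisfied, so patient's share is 50% × $208 = $104. Cost to patient: $104. OOP to date $1109.50.
Bill 5, $386: deductible already satisfied, so patient's share is 50% × $386 = $193. Patient pays $193; OOP now $1302.50.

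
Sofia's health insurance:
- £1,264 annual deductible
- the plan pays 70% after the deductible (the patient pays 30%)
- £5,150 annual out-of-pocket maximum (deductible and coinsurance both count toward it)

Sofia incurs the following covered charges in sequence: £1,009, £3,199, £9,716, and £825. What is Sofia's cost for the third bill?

£2,914.80

Claim 1 (£1,009): fully absorbed by the deductible. Patient owes £1,009 (running OOP £1,009).
Claim 2 (£3,199): £255 finishes the deductible; £2,944 goes to coinsurance; patient's 30% is £883.20. Patient owes £1,138.20 (running OOP £2,147.20).
Claim 3 (£9,716): deductible met; 30% of £9,716 = £2,914.80. Cost to patient: £2,914.80. OOP to date £5,062.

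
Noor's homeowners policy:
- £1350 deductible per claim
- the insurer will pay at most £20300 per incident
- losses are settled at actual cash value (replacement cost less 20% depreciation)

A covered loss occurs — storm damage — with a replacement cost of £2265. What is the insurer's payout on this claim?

At 20% depreciation, ACV = £2265 − £453 = £1812.
Less the £1350 deductible: £1812 − £1350 = £462.
£462 ≤ £20300, so the limit doesn't bind; insurer pays £462.

£462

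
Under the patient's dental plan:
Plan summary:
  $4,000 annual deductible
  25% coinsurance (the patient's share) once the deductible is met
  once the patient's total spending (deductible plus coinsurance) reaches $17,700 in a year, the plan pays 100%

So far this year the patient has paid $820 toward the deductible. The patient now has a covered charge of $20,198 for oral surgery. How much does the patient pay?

$7,434.50

$820 of the $4,000 deductible is already met, leaving $3,180.
That leaves $20,198 − $3,180 = $17,018 for coinsurance.
25% of $17,018 = $4,254.50 falls to the patient.
So the patient owes $3,180 + $4,254.50 = $7,434.50 before any cap.
Total out-of-pocket so far would be $820 + $7,434.50 = $8,254.50, below the $17,700 cap — no reduction.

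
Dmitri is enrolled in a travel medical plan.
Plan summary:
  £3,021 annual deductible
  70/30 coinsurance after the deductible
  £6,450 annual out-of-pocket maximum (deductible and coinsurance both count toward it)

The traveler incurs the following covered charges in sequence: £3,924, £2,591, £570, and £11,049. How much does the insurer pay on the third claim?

Claim 1 — £3,924: deductible takes £3,021, £903 remains; coinsurance £903 × 30% = £270.90. Traveler pays £3,291.90; OOP now £3,291.90. Insurer: £3,924 − £3,291.90 = £632.10.
Claim 2 — £2,591: deductible already satisfied, so traveler's share is 30% × £2,591 = £777.30. Cost to traveler: £777.30. OOP to date £4,069.20. Plan pays £2,591 − £777.30 = £1,813.70.
Claim 3 — £570: deductible already satisfied, so traveler's share is 30% × £570 = £171. Traveler owes £171 (running OOP £4,240.20). Plan pays £570 − £171 = £399.

£399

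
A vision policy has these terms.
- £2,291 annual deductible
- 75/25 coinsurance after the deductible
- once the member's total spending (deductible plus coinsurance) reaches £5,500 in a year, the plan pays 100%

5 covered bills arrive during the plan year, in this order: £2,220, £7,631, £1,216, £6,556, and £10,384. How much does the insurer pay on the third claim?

£912

Claim 1 (£2,220): entire amount goes to the deductible. Member owes £2,220 (running OOP £2,220). Plan pays £2,220 − £2,220 = £0.
Claim 2 (£7,631): £71 to deductible, leaving £7,560; coinsurance £7,560 × 25% = £1,890. Member owes £1,961 (running OOP £4,181). Insurer: £7,631 − £1,961 = £5,670.
Claim 3 (£1,216): deductible already satisfied, so member's share is 25% × £1,216 = £304. Cost to member: £304. OOP to date £4,485. Insurer: £1,216 − £304 = £912.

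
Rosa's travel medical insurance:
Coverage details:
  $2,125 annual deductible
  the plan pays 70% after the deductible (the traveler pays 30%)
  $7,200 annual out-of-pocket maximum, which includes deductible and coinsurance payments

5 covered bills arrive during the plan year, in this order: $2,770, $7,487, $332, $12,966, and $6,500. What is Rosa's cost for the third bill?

$99.60

#1 ($2,770): $2,125 finishes the deductible; $645 goes to coinsurance; traveler's 30% is $193.50. Traveler owes $2,318.50 (running OOP $2,318.50).
#2 ($7,487): 30% coinsurance on $7,487 = $2,246.10. Traveler owes $2,246.10 (running OOP $4,564.60).
#3 ($332): 30% coinsurance on $332 = $99.60. Traveler owes $99.60 (running OOP $4,664.20).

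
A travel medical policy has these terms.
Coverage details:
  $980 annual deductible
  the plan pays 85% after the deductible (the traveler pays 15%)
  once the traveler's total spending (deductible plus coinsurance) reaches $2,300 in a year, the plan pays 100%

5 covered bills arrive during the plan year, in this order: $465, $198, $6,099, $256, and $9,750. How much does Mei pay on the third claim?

$1,184.30

Claim 1 — $465: fully absorbed by the deductible. Traveler pays $465; OOP now $465.
Claim 2 — $198: all of it applies to the deductible. Traveler pays $198; OOP now $663.
Claim 3 — $6,099: $317 to deductible, leaving $5,782; 15% of $5,782 = $867.30. Traveler pays $1,184.30; OOP now $1,847.30.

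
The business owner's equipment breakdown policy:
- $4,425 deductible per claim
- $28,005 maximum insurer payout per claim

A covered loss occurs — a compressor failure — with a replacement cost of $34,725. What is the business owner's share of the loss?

After the deductible, $34,725 − $4,425 = $30,300 remains.
$30,300 exceeds the $28,005 limit, so the insurer pays the limit: $28,005.
Business owner's share is the uncovered remainder: $34,725 − $28,005 = $6,720.

$6,720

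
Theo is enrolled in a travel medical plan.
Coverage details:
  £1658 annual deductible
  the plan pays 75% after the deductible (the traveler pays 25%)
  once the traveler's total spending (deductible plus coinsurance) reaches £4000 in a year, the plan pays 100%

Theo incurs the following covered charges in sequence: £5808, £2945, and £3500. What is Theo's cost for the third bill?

£568.25

#1 (£5808): deductible takes £1658, £4150 remains; coinsurance £4150 × 25% = £1037.50. Traveler pays £2695.50; OOP now £2695.50.
#2 (£2945): 25% coinsurance on £2945 = £736.25. Traveler owes £736.25 (running OOP £3431.75).
#3 (£3500): 25% coinsurance on £3500 = £875. OOP would hit £4306.75 > £4000, so the cap limits the traveler to £4000 − £3431.75 = £568.25.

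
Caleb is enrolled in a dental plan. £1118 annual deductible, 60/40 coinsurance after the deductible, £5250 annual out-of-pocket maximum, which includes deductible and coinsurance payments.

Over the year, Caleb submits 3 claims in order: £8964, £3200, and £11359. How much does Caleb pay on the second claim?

£993.60

#1 (£8964): £1118 finishes the deductible; £7846 goes to coinsurance; coinsurance £7846 × 40% = £3138.40. Cost to patient: £4256.40. OOP to date £4256.40.
#2 (£3200): deductible met; 40% of £3200 = £1280. Adding that to £4256.40 gives £5536.40, past the £5250 cap; patient pays only £5250 − £4256.40 = £993.60.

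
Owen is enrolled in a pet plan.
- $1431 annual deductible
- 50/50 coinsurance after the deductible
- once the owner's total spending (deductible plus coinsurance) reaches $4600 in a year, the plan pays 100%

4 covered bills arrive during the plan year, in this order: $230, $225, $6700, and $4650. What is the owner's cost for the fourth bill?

Claim 1 ($230): all of it applies to the deductible. Cost to owner: $230. OOP to date $230.
Claim 2 ($225): all of it applies to the deductible. Cost to owner: $225. OOP to date $455.
Claim 3 ($6700): deductible takes $976, $5724 remains; owner's 50% is $2862. Cost to owner: $3838. OOP to date $4293.
Claim 4 ($4650): 50% coinsurance on $4650 = $2325. Adding that to $4293 gives $6618, past the $4600 cap; owner pays only $4600 − $4293 = $307.

$307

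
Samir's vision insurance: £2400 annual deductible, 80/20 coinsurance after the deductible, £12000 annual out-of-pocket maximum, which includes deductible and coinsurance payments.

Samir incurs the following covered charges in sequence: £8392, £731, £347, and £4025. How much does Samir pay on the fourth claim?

Claim 1 (£8392): £2400 to deductible, leaving £5992; member's 20% is £1198.40. Member owes £3598.40 (running OOP £3598.40).
Claim 2 (£731): deductible met; 20% of £731 = £146.20. Member pays £146.20; OOP now £3744.60.
Claim 3 (£347): deductible met; 20% of £347 = £69.40. Member pays £69.40; OOP now £3814.
Claim 4 (£4025): deductible already satisfied, so member's share is 20% × £4025 = £805. Member pays £805; OOP now £4619.

£805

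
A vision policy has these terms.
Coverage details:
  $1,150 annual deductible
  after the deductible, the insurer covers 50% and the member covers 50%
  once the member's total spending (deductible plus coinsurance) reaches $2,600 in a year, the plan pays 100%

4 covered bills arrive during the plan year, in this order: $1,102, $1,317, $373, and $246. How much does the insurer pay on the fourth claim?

$123

Bill 1, $1,102: fully absorbed by the deductible. Member owes $1,102 (running OOP $1,102). Insurer: $1,102 − $1,102 = $0.
Bill 2, $1,317: $48 finishes the deductible; $1,269 goes to coinsurance; 50% of $1,269 = $634.50. Cost to member: $682.50. OOP to date $1,784.50. Insurer: $1,317 − $682.50 = $634.50.
Bill 3, $373: deductible met; 50% of $373 = $186.50. Member pays $186.50; OOP now $1,971. Plan pays $373 − $186.50 = $186.50.
Bill 4, $246: deductible met; 50% of $246 = $123. Member pays $123; OOP now $2,094. Insurer: $246 − $123 = $123.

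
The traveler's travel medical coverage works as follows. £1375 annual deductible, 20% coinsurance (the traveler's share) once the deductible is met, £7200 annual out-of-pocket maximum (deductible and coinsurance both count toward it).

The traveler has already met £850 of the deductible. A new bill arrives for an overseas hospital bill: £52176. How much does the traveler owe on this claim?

£6350

Remaining deductible: £1375 − £850 = £525.
That leaves £52176 − £525 = £51651 for coinsurance.
20% of £51651 = £10330.20 falls to the traveler.
Traveler responsibility before any cap: £525 + £10330.20 = £10855.20.
Year-to-date out-of-pocket would reach £850 + £10855.20 = £11705.20, above the £7200 maximum, so the traveler pays only £7200 − £850 = £6350.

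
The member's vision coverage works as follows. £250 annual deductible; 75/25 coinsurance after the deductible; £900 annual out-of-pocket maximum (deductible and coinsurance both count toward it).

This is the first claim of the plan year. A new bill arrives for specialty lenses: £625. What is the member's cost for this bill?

Deductible not yet touched, so the first £250 of the bill goes to the deductible.
The remaining £375 (= £625 − £250) moves to coinsurance.
Member's 25% share of £375 is £93.75.
Member responsibility before any cap: £250 + £93.75 = £343.75.
Cumulative spending £0 + £343.75 = £343.75 stays under the £900 maximum.

£343.75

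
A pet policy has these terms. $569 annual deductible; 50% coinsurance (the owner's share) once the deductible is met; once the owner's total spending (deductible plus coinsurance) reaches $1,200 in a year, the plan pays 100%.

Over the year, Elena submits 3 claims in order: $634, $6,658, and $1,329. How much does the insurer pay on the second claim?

$6,059.50

Claim 1 — $634: $569 finishes the deductible; $65 goes to coinsurance; coinsurance $65 × 50% = $32.50. Owner pays $601.50; OOP now $601.50. Plan pays $634 − $601.50 = $32.50.
Claim 2 — $6,658: deductible already satisfied, so owner's share is 50% × $6,658 = $3,329. That would push OOP to $3,930.50, over the $1,200 cap, so owner pays $1,200 − $601.50 = $598.50. Plan pays $6,658 − $598.50 = $6,059.50.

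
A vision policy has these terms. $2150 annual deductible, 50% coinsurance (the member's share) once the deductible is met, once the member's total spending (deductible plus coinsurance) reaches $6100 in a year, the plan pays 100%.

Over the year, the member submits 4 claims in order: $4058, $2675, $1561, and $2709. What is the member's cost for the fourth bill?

Bill 1, $4058: deductible takes $2150, $1908 remains; member's 50% is $954. Member pays $3104; OOP now $3104.
Bill 2, $2675: 50% coinsurance on $2675 = $1337.50. Member pays $1337.50; OOP now $4441.50.
Bill 3, $1561: deductible already satisfied, so member's share is 50% × $1561 = $780.50. Member owes $780.50 (running OOP $5222).
Bill 4, $2709: deductible already satisfied, so member's share is 50% × $2709 = $1354.50. Adding that to $5222 gives $6576.50, past the $6100 cap; member pays only $6100 − $5222 = $878.

$878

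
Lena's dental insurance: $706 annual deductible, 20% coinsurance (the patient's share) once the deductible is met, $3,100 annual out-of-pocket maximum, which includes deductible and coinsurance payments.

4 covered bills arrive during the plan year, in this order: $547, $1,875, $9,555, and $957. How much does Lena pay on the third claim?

$1,911

Claim 1 — $547: fully absorbed by the deductible. Cost to patient: $547. OOP to date $547.
Claim 2 — $1,875: $159 to deductible, leaving $1,716; 20% of $1,716 = $343.20. Patient owes $502.20 (running OOP $1,049.20).
Claim 3 — $9,555: deductible already satisfied, so patient's share is 20% × $9,555 = $1,911. Cost to patient: $1,911. OOP to date $2,960.20.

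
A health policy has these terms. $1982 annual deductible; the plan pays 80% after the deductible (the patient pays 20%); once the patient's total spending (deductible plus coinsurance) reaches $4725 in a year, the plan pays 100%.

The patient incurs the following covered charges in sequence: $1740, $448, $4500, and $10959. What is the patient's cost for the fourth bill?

$1801.80

Bill 1, $1740: all of it applies to the deductible. Patient owes $1740 (running OOP $1740).
Bill 2, $448: $242 to deductible, leaving $206; coinsurance $206 × 20% = $41.20. Cost to patient: $283.20. OOP to date $2023.20.
Bill 3, $4500: 20% coinsurance on $4500 = $900. Cost to patient: $900. OOP to date $2923.20.
Bill 4, $10959: deductible met; 20% of $10959 = $2191.80. OOP would hit $5115 > $4725, so the cap limits the patient to $4725 − $2923.20 = $1801.80.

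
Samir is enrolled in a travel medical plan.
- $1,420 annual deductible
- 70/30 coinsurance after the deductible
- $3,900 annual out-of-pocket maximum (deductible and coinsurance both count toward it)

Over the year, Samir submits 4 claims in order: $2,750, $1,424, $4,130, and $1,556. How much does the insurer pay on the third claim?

$2,891

#1 ($2,750): $1,420 finishes the deductible; $1,330 goes to coinsurance; 30% of $1,330 = $399. Cost to traveler: $1,819. OOP to date $1,819. Plan pays $2,750 − $1,819 = $931.
#2 ($1,424): deductible already satisfied, so traveler's share is 30% × $1,424 = $427.20. Traveler pays $427.20; OOP now $2,246.20. Plan pays $1,424 − $427.20 = $996.80.
#3 ($4,130): deductible already satisfied, so traveler's share is 30% × $4,130 = $1,239. Traveler pays $1,239; OOP now $3,485.20. Insurer: $4,130 − $1,239 = $2,891.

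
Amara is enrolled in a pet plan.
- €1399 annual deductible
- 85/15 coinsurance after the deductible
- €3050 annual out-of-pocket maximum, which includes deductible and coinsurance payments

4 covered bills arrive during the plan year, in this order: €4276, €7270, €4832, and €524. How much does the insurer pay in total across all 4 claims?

Claim 1 (€4276): €1399 to deductible, leaving €2877; owner's 15% is €431.55. Owner pays €1830.55; OOP now €1830.55. Insurer: €4276 − €1830.55 = €2445.45.
Claim 2 (€7270): 15% coinsurance on €7270 = €1090.50. Owner pays €1090.50; OOP now €2921.05. Plan pays €7270 − €1090.50 = €6179.50.
Claim 3 (€4832): deductible already satisfied, so owner's share is 15% × €4832 = €724.80. That would push OOP to €3645.85, over the €3050 cap, so owner pays €3050 − €2921.05 = €128.95. Insurer: €4832 − €128.95 = €4703.05.
Claim 4 (€524): 15% coinsurance on €524 = €78.60. OOP would hit €3128.60 > €3050, so the cap limits the owner to €3050 − €3050 = €0. Insurer: €524 − €0 = €524.
Insurer total: €2445.45 + €6179.50 + €4703.05 + €524 = €13852.

€13852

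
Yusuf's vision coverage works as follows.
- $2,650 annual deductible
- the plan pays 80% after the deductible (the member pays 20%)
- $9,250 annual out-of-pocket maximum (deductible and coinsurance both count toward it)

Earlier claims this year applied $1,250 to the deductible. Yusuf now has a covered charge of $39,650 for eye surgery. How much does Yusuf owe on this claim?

$8,000

$1,250 of the $2,650 deductible is already met, leaving $1,400.
That leaves $39,650 − $1,400 = $38,250 for coinsurance.
20% of $38,250 = $7,650 falls to the member.
Member responsibility before any cap: $1,400 + $7,650 = $9,050.
That would bring total out-of-pocket to $10,300, past the $9,250 cap. The member is capped at $9,250 − $1,250 = $8,000 on this claim.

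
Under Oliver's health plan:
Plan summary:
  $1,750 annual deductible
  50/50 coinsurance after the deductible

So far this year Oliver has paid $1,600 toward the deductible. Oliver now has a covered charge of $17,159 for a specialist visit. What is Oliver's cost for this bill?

Deductible still to meet: $1,750 − $1,600 = $150.
That leaves $17,159 − $150 = $17,009 for coinsurance.
Patient's 50% share of $17,009 is $8,504.50.
Patient responsibility: $150 + $8,504.50 = $8,654.50.

$8,654.50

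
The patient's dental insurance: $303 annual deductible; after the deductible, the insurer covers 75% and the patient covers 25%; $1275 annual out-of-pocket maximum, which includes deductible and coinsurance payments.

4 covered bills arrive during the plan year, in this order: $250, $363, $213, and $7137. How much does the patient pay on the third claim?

Claim 1 ($250): entire amount goes to the deductible. Cost to patient: $250. OOP to date $250.
Claim 2 ($363): $53 finishes the deductible; $310 goes to coinsurance; coinsurance $310 × 25% = $77.50. Cost to patient: $130.50. OOP to date $380.50.
Claim 3 ($213): deductible met; 25% of $213 = $53.25. Patient owes $53.25 (running OOP $433.75).

$53.25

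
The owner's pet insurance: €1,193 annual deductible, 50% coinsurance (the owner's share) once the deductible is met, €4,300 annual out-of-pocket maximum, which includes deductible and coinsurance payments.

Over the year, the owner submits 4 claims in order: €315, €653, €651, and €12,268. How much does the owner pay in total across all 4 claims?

€4,300

#1 (€315): entire amount goes to the deductible. Cost to owner: €315. OOP to date €315.
#2 (€653): fully absorbed by the deductible. Cost to owner: €653. OOP to date €968.
#3 (€651): deductible takes €225, €426 remains; owner's 50% is €213. Cost to owner: €438. OOP to date €1,406.
#4 (€12,268): deductible met; 50% of €12,268 = €6,134. That would push OOP to €7,540, over the €4,300 cap, so owner pays €4,300 − €1,406 = €2,894.
Summing the owner's payments: €315 + €653 + €438 + €2,894 = €4,300.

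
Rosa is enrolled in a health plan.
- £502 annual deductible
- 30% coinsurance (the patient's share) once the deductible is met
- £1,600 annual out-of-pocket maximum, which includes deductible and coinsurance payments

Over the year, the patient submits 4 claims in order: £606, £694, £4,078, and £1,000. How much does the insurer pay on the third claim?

Claim 1 — £606: £502 finishes the deductible; £104 goes to coinsurance; 30% of £104 = £31.20. Patient owes £533.20 (running OOP £533.20). Plan pays £606 − £533.20 = £72.80.
Claim 2 — £694: deductible met; 30% of £694 = £208.20. Patient pays £208.20; OOP now £741.40. Plan pays £694 − £208.20 = £485.80.
Claim 3 — £4,078: 30% coinsurance on £4,078 = £1,223.40. OOP would hit £1,964.80 > £1,600, so the cap limits the patient to £1,600 − £741.40 = £858.60. Plan pays £4,078 − £858.60 = £3,219.40.

£3,219.40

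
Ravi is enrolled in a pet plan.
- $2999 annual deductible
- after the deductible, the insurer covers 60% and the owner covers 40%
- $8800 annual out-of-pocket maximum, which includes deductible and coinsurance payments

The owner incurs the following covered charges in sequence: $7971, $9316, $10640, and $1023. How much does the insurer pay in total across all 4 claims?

Claim 1 — $7971: deductible takes $2999, $4972 remains; owner's 40% is $1988.80. Cost to owner: $4987.80. OOP to date $4987.80. Insurer: $7971 − $4987.80 = $2983.20.
Claim 2 — $9316: deductible met; 40% of $9316 = $3726.40. Owner pays $3726.40; OOP now $8714.20. Plan pays $9316 − $3726.40 = $5589.60.
Claim 3 — $10640: 40% coinsurance on $10640 = $4256. OOP would hit $12970.20 > $8800, so the cap limits the owner to $8800 − $8714.20 = $85.80. Insurer: $10640 − $85.80 = $10554.20.
Claim 4 — $1023: deductible met; 40% of $1023 = $409.20. Adding that to $8800 gives $9209.20, past the $8800 cap; owner pays only $8800 − $8800 = $0. Insurer: $1023 − $0 = $1023.
Insurer total: $2983.20 + $5589.60 + $10554.20 + $1023 = $20150.

$20150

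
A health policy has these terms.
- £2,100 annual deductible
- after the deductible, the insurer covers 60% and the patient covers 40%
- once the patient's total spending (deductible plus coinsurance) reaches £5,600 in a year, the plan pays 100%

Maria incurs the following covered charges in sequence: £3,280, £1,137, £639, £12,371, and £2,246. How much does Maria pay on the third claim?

Bill 1, £3,280: £2,100 to deductible, leaving £1,180; coinsurance £1,180 × 40% = £472. Patient pays £2,572; OOP now £2,572.
Bill 2, £1,137: 40% coinsurance on £1,137 = £454.80. Patient pays £454.80; OOP now £3,026.80.
Bill 3, £639: deductible already satisfied, so patient's share is 40% × £639 = £255.60. Patient owes £255.60 (running OOP £3,282.40).

£255.60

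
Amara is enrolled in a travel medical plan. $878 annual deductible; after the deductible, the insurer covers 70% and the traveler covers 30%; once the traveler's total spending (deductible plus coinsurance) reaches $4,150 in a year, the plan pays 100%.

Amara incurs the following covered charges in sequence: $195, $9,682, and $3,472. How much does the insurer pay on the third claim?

#1 ($195): entire amount goes to the deductible. Cost to traveler: $195. OOP to date $195. Insurer: $195 − $195 = $0.
#2 ($9,682): $683 to deductible, leaving $8,999; coinsurance $8,999 × 30% = $2,699.70. Cost to traveler: $3,382.70. OOP to date $3,577.70. Insurer: $9,682 − $3,382.70 = $6,299.30.
#3 ($3,472): deductible already satisfied, so traveler's share is 30% × $3,472 = $1,041.60. Adding that to $3,577.70 gives $4,619.30, past the $4,150 cap; traveler pays only $4,150 − $3,577.70 = $572.30. Insurer: $3,472 − $572.30 = $2,899.70.

$2,899.70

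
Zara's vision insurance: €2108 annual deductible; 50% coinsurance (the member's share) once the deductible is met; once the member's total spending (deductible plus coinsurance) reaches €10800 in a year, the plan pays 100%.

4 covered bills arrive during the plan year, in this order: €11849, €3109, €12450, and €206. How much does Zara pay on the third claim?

€2267

Claim 1 — €11849: €2108 finishes the deductible; €9741 goes to coinsurance; coinsurance €9741 × 50% = €4870.50. Member owes €6978.50 (running OOP €6978.50).
Claim 2 — €3109: deductible already satisfied, so member's share is 50% × €3109 = €1554.50. Member owes €1554.50 (running OOP €8533).
Claim 3 — €12450: deductible met; 50% of €12450 = €6225. OOP would hit €14758 > €10800, so the cap limits the member to €10800 − €8533 = €2267.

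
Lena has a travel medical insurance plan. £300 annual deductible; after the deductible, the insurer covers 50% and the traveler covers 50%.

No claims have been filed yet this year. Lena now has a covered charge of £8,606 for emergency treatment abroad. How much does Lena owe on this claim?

The full £300 deductible is still open; £300 of this bill applies to it.
That leaves £8,606 − £300 = £8,306 for coinsurance.
Traveler's 50% share of £8,306 is £4,153.
Traveler responsibility: £300 + £4,153 = £4,453.

£4,453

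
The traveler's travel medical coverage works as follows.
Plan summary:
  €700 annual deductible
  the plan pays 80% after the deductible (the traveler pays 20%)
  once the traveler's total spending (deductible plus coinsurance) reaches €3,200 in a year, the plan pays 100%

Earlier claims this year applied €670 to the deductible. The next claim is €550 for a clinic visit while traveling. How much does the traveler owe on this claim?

Deductible still to meet: €700 − €670 = €30.
That leaves €550 − €30 = €520 for coinsurance.
Coinsurance: €520 × 20% = €104.
That puts the traveler's cost at €30 + €104 = €134 before any cap.
Year-to-date out-of-pocket becomes €670 + €134 = €804, still under the €3,200 maximum, so no cap applies.

€134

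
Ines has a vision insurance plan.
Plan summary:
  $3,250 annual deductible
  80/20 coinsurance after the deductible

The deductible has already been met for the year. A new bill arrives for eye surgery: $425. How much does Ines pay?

With the deductible met, the entire $425 is subject to coinsurance.
Member's 20% share of $425 is $85.

$85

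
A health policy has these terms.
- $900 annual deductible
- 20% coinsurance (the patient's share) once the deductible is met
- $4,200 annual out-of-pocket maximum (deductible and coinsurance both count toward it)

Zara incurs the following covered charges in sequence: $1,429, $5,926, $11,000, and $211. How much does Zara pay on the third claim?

$2,009

#1 ($1,429): $900 finishes the deductible; $529 goes to coinsurance; patient's 20% is $105.80. Cost to patient: $1,005.80. OOP to date $1,005.80.
#2 ($5,926): 20% coinsurance on $5,926 = $1,185.20. Patient pays $1,185.20; OOP now $2,191.
#3 ($11,000): deductible already satisfied, so patient's share is 20% × $11,000 = $2,200. Adding that to $2,191 gives $4,391, past the $4,200 cap; patient pays only $4,200 − $2,191 = $2,009.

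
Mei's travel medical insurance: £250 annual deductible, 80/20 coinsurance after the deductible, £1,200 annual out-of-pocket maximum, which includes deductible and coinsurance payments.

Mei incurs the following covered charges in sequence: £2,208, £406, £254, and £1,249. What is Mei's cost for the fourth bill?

£249.80

Claim 1 (£2,208): £250 finishes the deductible; £1,958 goes to coinsurance; coinsurance £1,958 × 20% = £391.60. Traveler owes £641.60 (running OOP £641.60).
Claim 2 (£406): 20% coinsurance on £406 = £81.20. Cost to traveler: £81.20. OOP to date £722.80.
Claim 3 (£254): deductible already satisfied, so traveler's share is 20% × £254 = £50.80. Traveler pays £50.80; OOP now £773.60.
Claim 4 (£1,249): deductible already satisfied, so traveler's share is 20% × £1,249 = £249.80. Traveler pays £249.80; OOP now £1,023.40.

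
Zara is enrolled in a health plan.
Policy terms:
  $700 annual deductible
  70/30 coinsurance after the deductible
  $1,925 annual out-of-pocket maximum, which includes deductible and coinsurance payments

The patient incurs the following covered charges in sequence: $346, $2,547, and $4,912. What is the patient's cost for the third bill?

Claim 1 ($346): fully absorbed by the deductible. Patient pays $346; OOP now $346.
Claim 2 ($2,547): $354 to deductible, leaving $2,193; patient's 30% is $657.90. Patient pays $1,011.90; OOP now $1,357.90.
Claim 3 ($4,912): deductible already satisfied, so patient's share is 30% × $4,912 = $1,473.60. Adding that to $1,357.90 gives $2,831.50, past the $1,925 cap; patient pays only $1,925 − $1,357.90 = $567.10.

$567.10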